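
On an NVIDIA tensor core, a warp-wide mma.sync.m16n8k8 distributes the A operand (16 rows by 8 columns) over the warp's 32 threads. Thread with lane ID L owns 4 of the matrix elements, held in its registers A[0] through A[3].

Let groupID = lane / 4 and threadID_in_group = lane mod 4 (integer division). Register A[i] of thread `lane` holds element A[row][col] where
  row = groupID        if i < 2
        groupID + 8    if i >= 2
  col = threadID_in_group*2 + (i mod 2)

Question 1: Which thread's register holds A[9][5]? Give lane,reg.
6,3

r=9->g=1,rb=1  c=5->t=2,b0=1
L=1*4+2=6  i=1*2+1=3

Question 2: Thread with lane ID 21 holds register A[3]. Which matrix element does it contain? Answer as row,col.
13,3

lane 21: gid=5 (21/4), tid=1 (21%4)
i=3: r=5+8=13, c=1*2+1=3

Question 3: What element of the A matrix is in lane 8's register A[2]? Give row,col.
lane 8=>8/4=2, 8 mod 4=0
i=2  r:2+8=>10  c:2·0+0=>0

10,0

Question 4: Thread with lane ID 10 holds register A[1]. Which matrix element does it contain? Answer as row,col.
2,5

10: gr=2,th=2
[1] (2+0,2*2+1) = (2,5)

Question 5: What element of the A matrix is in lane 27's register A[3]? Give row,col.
14,7

L=27=>grp=27>>2=6, tig=27&3=3
[3]=>row 6+8=14  col 3·2+1=7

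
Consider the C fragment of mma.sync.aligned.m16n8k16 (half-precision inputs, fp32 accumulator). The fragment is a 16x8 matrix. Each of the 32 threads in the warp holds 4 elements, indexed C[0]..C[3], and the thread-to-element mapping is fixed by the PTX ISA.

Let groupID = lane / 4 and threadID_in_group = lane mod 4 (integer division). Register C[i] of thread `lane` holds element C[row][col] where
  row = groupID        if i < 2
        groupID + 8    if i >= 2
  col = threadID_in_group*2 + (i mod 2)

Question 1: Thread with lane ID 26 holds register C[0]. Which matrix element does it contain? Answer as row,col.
lane 26⇒26/4=6, 26 mod 4=2
i=0  r:6+0⇒6  c:2·2+0⇒4

6,4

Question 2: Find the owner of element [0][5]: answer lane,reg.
2,1

r=0->g=0,rb=0  c=5->t=2,b0=1
L=0*4+2=2  i=0*2+1=1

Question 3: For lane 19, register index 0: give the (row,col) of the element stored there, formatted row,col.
4,6

19: grp=4,tig=3
[0] (4+0,3*2+0) = (4,6)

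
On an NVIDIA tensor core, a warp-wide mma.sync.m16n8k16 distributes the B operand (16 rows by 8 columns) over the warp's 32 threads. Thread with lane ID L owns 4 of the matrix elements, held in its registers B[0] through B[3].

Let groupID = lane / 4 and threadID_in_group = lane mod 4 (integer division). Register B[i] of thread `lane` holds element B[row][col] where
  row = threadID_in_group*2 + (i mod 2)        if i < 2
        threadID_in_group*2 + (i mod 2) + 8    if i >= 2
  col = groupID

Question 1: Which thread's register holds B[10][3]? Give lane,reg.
13,2

c=3⇒gr=3  r=10⇒Rb=1,th=1,odd=0
L=3*4+1=13  i=1*2+0=2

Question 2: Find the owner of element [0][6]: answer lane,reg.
24,0

c=6⇒gr=6  r=0⇒Rb=0,th=0,odd=0
L=6*4+0=24  i=0*2+0=0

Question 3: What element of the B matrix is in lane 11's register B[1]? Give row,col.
7,2

lane 11: G=2 (11/4), T=3 (11%4)
i=1: r=3*2+1+0=7, c=G=2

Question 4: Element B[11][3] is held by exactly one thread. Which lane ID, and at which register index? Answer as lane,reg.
13,3

c=3⇒gr=3  r=11⇒Rb=1,th=1,odd=1
L=3*4+1=13  i=1*2+1=3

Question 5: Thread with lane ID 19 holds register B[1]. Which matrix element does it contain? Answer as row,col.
7,4

lane 19=>19/4=4, 19 mod 4=3
i=1  r:2·3+1+0=>7  c:4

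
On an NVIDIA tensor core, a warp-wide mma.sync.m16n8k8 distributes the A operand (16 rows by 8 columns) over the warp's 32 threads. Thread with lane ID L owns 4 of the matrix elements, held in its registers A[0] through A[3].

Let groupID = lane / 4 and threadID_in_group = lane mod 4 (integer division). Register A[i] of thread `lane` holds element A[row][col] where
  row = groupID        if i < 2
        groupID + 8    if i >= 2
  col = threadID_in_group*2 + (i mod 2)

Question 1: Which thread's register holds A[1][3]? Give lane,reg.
r=1⇒gr=1,Rb=0  c=3⇒th=1,odd=1
L=1*4+1=5  i=0*2+1=1

5,1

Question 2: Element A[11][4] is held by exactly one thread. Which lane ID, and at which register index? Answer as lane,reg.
14,2

r=11->g=3,rb=1  c=4->t=2,b0=0
L=3*4+2=14  i=1*2+0=2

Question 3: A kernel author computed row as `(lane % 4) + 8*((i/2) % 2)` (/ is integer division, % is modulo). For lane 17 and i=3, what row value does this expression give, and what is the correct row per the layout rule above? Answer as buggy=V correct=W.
buggy=9 correct=12

`(lane % 4) + 8*((i/2) % 2)`[17,3]⇒9
lane 17: gr=4 (17/4), th=1 (17%4)
i=3: r=4+8=12, c=1*2+1=3
row: 9 vs 12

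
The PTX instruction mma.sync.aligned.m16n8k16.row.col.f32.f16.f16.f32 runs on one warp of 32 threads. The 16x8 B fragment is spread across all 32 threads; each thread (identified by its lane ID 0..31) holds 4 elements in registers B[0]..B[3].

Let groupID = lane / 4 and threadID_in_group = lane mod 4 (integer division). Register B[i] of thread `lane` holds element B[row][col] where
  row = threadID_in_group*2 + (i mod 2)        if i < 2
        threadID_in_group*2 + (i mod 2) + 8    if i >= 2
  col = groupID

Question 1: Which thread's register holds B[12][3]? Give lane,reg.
14,2

c: 3->gid=3  r: 12->r8=1,tid=2,i&1=0
L=3*4+2=14  i=1*2+0=2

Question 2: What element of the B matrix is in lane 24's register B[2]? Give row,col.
lane 24=>24/4=6, 24 mod 4=0
i=2  r:2·0+0+8=>8  c:6

8,6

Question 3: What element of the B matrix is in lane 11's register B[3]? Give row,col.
15,2

L=11→G=11>>2=2, T=11&3=3
[3]→row 3·2+1+8=15  col G=2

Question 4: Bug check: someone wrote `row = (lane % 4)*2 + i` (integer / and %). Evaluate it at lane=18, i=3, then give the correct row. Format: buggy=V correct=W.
`(lane % 4)*2 + i`[18,3]=>7
18: grp=4,tig=2
[3] (2*2+1+8,4) = (13,4)
row: 7 vs 13

buggy=7 correct=13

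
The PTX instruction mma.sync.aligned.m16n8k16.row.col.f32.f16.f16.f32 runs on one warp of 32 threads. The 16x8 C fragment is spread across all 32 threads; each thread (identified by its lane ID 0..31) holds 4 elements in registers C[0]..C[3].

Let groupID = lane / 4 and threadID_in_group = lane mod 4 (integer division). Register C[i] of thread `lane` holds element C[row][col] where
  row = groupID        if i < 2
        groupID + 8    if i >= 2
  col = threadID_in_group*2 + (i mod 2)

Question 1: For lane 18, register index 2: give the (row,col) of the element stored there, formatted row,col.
18: G=4,T=2
[2] (4+8,2*2+0) = (12,4)

12,4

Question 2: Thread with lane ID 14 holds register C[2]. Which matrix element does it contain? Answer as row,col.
14: gid=3,tid=2
[2] (3+8,2*2+0) = (11,4)

11,4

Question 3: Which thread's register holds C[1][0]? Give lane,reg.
r=1->g=1,rb=0  c=0->t=0,b0=0
L=1*4+0=4  i=0*2+0=0

4,0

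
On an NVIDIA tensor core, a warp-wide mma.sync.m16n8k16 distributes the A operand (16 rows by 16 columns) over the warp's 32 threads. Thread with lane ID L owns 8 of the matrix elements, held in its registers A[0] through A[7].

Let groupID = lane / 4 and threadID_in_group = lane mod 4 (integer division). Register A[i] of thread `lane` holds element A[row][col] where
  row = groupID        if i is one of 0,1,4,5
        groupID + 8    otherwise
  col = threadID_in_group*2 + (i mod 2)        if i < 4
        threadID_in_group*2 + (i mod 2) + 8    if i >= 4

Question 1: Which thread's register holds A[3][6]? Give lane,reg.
r: 3->gid=3,r8=0  c: 6->c8=0,tid=3,i&1=0
L=3*4+3=15  i=0*4+0*2+0=0

15,0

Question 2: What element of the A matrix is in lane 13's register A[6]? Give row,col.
L=13->g=13>>2=3, t=13&3=1
[6]->row 3+8=11  col 1·2+0+8=10

11,10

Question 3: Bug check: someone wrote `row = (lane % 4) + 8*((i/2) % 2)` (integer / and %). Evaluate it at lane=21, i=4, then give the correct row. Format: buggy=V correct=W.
buggy=1 correct=5

`(lane % 4) + 8*((i/2) % 2)`[21,4]->1
lane 21->21/4=5, 21 mod 4=1
i=4  r:5+0->5  c:2·1+0+8->10
row: 1 vs 5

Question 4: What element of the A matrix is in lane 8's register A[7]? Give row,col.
10,9

lane 8: gid=2 (8/4), tid=0 (8%4)
i=7: r=2+8=10, c=0*2+1+8=9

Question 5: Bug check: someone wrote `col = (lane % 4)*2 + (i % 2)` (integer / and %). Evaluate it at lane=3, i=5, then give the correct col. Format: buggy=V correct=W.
`(lane % 4)*2 + (i % 2)`[3,5]→7
lane 3: G=0 (3/4), T=3 (3%4)
i=5: r=0+0=0, c=3*2+1+8=15
col: 7 vs 15

buggy=7 correct=15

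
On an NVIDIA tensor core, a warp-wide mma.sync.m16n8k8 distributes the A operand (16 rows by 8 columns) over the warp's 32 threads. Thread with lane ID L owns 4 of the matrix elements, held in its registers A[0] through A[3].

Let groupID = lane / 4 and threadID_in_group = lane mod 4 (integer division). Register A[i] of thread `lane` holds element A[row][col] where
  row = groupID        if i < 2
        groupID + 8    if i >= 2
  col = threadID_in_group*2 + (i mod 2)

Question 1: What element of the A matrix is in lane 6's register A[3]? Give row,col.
6: g=1,t=2
[3] (1+8,2*2+1) = (9,5)

9,5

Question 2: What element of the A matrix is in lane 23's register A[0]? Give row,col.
5,6

lane 23->23/4=5, 23 mod 4=3
i=0  r:5+0->5  c:2·3+0->6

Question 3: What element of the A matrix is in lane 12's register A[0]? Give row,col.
12: gr=3,th=0
[0] (3+0,0*2+0) = (3,0)

3,0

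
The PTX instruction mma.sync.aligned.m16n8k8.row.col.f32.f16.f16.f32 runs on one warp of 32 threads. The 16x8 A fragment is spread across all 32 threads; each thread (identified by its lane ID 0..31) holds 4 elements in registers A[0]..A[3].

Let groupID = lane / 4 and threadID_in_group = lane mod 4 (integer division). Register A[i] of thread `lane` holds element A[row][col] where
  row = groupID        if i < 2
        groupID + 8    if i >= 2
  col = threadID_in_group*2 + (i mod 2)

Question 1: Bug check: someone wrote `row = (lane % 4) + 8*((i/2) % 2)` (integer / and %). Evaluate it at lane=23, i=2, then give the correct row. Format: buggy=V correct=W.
`(lane % 4) + 8*((i/2) % 2)`[23,2]=>11
lane 23=>23/4=5, 23 mod 4=3
i=2  r:5+8=>13  c:2·3+0=>6
row: 11 vs 13

buggy=11 correct=13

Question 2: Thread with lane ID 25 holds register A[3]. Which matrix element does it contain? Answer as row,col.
L=25→G=25>>2=6, T=25&3=1
[3]→row 6+8=14  col 1·2+1=3

14,3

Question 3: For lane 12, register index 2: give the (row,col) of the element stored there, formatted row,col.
12: gid=3,tid=0
[2] (3+8,0*2+0) = (11,0)

11,0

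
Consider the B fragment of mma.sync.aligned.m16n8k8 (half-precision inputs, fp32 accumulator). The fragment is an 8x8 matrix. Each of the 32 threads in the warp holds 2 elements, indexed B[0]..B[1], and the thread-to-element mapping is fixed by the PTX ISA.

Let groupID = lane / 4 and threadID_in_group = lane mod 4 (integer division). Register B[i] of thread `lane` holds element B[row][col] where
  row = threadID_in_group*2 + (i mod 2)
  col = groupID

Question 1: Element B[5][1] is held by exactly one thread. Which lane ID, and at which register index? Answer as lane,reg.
c:1=>grp=1  r:5=>tig=2,lo=1
L=1*4+2=6  i=1=1

6,1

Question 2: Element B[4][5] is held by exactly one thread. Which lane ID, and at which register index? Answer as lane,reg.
22,0

c:5=>grp=5  r:4=>tig=2,lo=0
L=5*4+2=22  i=0=0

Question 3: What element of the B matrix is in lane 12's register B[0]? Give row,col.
0,3

lane 12: gr=3 (12/4), th=0 (12%4)
i=0: r=0*2+0=0, c=gr=3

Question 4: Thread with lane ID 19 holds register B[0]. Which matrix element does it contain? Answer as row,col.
6,4

L=19->g=19>>2=4, t=19&3=3
[0]->row 3·2+0=6  col g=4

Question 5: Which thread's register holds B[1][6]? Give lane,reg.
c=6⇒gr=6  r=1⇒th=0,odd=1
L=6*4+0=24  i=1=1

24,1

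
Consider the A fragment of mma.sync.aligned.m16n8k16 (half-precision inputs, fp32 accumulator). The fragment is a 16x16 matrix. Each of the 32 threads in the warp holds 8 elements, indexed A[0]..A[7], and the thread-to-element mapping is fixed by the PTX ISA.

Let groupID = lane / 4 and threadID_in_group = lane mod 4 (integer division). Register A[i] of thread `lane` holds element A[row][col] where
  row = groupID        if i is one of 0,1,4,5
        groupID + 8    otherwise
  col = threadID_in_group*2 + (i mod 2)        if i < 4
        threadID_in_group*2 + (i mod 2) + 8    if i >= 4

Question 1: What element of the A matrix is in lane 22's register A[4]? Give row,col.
5,12

22: g=5,t=2
[4] (5+0,2*2+0+8) = (5,12)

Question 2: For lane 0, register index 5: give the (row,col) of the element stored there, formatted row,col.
0: grp=0,tig=0
[5] (0+0,0*2+1+8) = (0,9)

0,9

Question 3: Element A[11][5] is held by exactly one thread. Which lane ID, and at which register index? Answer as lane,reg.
14,3

r: 11->gid=3,r8=1  c: 5->c8=0,tid=2,i&1=1
L=3*4+2=14  i=0*4+1*2+1=3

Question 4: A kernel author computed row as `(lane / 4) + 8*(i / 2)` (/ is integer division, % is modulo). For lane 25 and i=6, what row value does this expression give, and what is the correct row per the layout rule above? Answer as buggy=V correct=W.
buggy=30 correct=14

`(lane / 4) + 8*(i / 2)`[25,6]⇒30
lane 25⇒25/4=6, 25 mod 4=1
i=6  r:6+8⇒14  c:2·1+0+8⇒10
row: 30 vs 14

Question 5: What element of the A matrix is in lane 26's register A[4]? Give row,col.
6,12

lane 26: gr=6 (26/4), th=2 (26%4)
i=4: r=6+0=6, c=2*2+0+8=12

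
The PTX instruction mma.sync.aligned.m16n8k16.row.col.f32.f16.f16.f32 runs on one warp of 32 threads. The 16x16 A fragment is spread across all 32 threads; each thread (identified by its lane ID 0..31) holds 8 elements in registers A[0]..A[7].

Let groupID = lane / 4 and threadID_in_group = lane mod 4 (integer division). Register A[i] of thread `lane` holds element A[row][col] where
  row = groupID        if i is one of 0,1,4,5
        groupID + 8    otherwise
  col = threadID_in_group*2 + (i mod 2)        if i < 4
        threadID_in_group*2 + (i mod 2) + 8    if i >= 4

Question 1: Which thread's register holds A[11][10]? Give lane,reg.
13,6

r:11=>grp=3,rB=1  c:10=>cB=1,tig=1,lo=0
L=3*4+1=13  i=1*4+1*2+0=6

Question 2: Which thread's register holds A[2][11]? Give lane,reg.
r: 2->gid=2,r8=0  c: 11->c8=1,tid=1,i&1=1
L=2*4+1=9  i=1*4+0*2+1=5

9,5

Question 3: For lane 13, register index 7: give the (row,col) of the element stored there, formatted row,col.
L=13->g=13>>2=3, t=13&3=1
[7]->row 3+8=11  col 1·2+1+8=11

11,11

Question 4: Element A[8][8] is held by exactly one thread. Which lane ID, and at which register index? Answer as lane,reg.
r=8->g=0,rb=1  c=8->cb=1,t=0,b0=0
L=0*4+0=0  i=1*4+1*2+0=6

0,6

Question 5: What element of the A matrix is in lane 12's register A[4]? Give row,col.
3,8

12: g=3,t=0
[4] (3+0,0*2+0+8) = (3,8)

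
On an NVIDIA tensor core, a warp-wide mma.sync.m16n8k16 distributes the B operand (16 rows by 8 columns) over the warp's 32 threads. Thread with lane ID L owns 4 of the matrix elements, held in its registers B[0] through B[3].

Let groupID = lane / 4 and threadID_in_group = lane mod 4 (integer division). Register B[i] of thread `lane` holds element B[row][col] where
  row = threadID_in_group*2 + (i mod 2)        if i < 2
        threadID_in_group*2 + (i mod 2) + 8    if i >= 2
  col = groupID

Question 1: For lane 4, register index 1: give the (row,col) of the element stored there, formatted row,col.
lane 4: grp=1 (4/4), tig=0 (4%4)
i=1: r=0*2+1+0=1, c=grp=1

1,1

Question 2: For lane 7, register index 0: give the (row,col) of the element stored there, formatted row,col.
L=7⇒gr=7>>2=1, th=7&3=3
[0]⇒row 3·2+0+0=6  col gr=1

6,1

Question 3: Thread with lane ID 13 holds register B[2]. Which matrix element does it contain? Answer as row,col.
13: grp=3,tig=1
[2] (1*2+0+8,3) = (10,3)

10,3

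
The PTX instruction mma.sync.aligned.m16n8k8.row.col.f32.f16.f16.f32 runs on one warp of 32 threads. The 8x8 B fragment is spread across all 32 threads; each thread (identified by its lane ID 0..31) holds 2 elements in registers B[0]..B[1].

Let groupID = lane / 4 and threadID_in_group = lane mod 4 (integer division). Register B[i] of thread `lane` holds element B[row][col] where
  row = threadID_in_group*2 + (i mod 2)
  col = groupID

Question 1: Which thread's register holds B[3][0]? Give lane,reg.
1,1

c: 0->gid=0  r: 3->tid=1,i&1=1
L=0*4+1=1  i=1=1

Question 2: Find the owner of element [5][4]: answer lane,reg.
c:4=>grp=4  r:5=>tig=2,lo=1
L=4*4+2=18  i=1=1

18,1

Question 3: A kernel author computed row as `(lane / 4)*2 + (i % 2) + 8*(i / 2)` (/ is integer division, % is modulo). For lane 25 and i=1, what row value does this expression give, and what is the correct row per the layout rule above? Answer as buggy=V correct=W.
buggy=13 correct=3

`(lane / 4)*2 + (i % 2) + 8*(i / 2)`[25,1]->13
25: g=6,t=1
[1] (1*2+1,6) = (3,6)
row: 13 vs 3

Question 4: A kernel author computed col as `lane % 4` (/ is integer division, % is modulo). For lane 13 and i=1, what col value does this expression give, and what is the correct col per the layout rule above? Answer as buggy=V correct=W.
buggy=1 correct=3

`lane % 4`[13,1]⇒1
13: gr=3,th=1
[1] (1*2+1,3) = (3,3)
col: 1 vs 3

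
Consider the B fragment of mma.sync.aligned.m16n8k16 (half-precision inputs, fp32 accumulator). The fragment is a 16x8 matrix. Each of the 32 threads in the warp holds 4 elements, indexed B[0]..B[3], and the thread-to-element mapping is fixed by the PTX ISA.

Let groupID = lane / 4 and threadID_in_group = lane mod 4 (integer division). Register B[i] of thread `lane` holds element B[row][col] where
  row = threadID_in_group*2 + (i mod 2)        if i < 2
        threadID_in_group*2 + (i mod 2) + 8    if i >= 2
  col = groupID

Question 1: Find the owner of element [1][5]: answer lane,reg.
c: 5->gid=5  r: 1->r8=0,tid=0,i&1=1
L=5*4+0=20  i=0*2+1=1

20,1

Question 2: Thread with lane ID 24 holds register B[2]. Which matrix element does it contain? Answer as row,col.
24: grp=6,tig=0
[2] (0*2+0+8,6) = (8,6)

8,6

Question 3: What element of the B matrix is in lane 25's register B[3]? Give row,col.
lane 25->25/4=6, 25 mod 4=1
i=3  r:2·1+1+8->11  c:6

11,6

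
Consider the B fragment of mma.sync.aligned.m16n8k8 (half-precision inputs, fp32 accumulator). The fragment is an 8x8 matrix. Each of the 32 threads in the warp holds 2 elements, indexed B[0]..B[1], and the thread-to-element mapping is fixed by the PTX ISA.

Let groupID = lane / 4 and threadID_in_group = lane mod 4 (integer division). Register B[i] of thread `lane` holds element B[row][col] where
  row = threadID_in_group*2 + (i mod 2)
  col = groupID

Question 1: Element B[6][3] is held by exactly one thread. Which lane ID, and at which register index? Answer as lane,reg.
15,0

c: 3->gid=3  r: 6->tid=3,i&1=0
L=3*4+3=15  i=0=0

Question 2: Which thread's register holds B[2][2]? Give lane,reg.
c=2->g=2  r=2->t=1,b0=0
L=2*4+1=9  i=0=0

9,0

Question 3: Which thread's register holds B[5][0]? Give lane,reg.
2,1

c:0=>grp=0  r:5=>tig=2,lo=1
L=0*4+2=2  i=1=1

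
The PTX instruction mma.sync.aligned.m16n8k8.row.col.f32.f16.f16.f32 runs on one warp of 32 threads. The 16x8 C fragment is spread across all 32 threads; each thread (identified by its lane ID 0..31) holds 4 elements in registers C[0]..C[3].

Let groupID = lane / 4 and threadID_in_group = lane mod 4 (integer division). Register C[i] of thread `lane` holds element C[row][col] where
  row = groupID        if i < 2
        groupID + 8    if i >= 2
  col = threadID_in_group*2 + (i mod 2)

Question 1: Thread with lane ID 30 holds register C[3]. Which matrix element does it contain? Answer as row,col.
30: gr=7,th=2
[3] (7+8,2*2+1) = (15,5)

15,5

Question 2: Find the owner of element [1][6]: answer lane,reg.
r: 1->gid=1,r8=0  c: 6->tid=3,i&1=0
L=1*4+3=7  i=0*2+0=0

7,0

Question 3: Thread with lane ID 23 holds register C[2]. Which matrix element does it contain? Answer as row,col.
13,6

lane 23→23/4=5, 23 mod 4=3
i=2  r:5+8→13  c:2·3+0→6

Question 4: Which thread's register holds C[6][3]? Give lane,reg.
25,1

r=6->g=6,rb=0  c=3->t=1,b0=1
L=6*4+1=25  i=0*2+1=1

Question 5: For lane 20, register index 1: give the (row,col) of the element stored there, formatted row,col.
5,1

lane 20⇒20/4=5, 20 mod 4=0
i=1  r:5+0⇒5  c:2·0+1⇒1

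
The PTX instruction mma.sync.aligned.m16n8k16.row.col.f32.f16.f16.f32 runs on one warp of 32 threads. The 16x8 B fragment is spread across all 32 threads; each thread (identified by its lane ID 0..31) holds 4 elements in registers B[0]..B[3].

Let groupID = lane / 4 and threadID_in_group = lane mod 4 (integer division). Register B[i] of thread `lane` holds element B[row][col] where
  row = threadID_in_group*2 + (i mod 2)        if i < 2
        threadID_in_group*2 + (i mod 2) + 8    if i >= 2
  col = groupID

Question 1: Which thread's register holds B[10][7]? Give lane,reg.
29,2

c=7->g=7  r=10->rb=1,t=1,b0=0
L=7*4+1=29  i=1*2+0=2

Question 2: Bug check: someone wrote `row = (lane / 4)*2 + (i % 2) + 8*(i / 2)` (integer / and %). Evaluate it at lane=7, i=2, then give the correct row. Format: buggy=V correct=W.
buggy=10 correct=14

`(lane / 4)*2 + (i % 2) + 8*(i / 2)`[7,2]=>10
L=7=>grp=7>>2=1, tig=7&3=3
[2]=>row 3·2+0+8=14  col grp=1
row: 10 vs 14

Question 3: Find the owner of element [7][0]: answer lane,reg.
c:0=>grp=0  r:7=>rB=0,tig=3,lo=1
L=0*4+3=3  i=0*2+1=1

3,1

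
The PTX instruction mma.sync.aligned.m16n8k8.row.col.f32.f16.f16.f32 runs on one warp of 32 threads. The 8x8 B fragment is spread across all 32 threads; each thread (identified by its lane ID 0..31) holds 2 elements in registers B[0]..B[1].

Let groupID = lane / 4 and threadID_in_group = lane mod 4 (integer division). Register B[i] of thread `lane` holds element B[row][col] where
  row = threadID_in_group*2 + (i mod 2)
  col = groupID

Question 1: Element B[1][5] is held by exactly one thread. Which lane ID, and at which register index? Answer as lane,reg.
20,1

c:5=>grp=5  r:1=>tig=0,lo=1
L=5*4+0=20  i=1=1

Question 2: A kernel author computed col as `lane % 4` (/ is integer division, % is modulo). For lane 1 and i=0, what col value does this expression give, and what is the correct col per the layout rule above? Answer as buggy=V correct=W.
buggy=1 correct=0

`lane % 4`[1,0]=>1
1: grp=0,tig=1
[0] (1*2+0,0) = (2,0)
col: 1 vs 0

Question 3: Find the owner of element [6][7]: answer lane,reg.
31,0

c:7=>grp=7  r:6=>tig=3,lo=0
L=7*4+3=31  i=0=0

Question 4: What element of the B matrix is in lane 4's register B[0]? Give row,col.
L=4->g=4>>2=1, t=4&3=0
[0]->row 0·2+0=0  col g=1

0,1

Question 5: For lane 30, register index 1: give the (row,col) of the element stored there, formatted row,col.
5,7

30: gid=7,tid=2
[1] (2*2+1,7) = (5,7)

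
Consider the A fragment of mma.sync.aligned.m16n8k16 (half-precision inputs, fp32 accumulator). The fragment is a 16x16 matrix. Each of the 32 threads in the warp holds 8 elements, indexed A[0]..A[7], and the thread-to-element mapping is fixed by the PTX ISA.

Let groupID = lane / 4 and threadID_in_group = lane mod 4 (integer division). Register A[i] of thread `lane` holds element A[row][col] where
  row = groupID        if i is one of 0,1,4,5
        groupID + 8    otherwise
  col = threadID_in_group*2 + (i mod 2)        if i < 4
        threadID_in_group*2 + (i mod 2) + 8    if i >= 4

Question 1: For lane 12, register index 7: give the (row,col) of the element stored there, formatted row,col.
lane 12->12/4=3, 12 mod 4=0
i=7  r:3+8->11  c:2·0+1+8->9

11,9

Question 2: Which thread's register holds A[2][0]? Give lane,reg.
8,0

r: 2->gid=2,r8=0  c: 0->c8=0,tid=0,i&1=0
L=2*4+0=8  i=0*4+0*2+0=0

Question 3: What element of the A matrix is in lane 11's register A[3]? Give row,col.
11: g=2,t=3
[3] (2+8,3*2+1+0) = (10,7)

10,7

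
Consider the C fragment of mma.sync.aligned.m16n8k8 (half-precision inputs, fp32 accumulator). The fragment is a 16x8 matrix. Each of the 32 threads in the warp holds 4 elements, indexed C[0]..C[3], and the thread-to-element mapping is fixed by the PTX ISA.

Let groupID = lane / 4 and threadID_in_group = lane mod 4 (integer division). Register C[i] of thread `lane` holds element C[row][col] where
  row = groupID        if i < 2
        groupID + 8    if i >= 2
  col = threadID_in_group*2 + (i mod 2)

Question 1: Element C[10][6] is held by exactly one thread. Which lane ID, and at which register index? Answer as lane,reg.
r=10→G=2,rhi=1  c=6→T=3,p=0
L=2*4+3=11  i=1*2+0=2

11,2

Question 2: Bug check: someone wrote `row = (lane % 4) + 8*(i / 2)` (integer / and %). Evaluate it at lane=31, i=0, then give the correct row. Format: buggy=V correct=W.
`(lane % 4) + 8*(i / 2)`[31,0]→3
lane 31→31/4=7, 31 mod 4=3
i=0  r:7+0→7  c:2·3+0→6
row: 3 vs 7

buggy=3 correct=7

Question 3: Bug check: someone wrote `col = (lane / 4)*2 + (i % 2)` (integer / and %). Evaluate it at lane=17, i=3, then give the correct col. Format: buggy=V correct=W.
`(lane / 4)*2 + (i % 2)`[17,3]->9
lane 17->17/4=4, 17 mod 4=1
i=3  r:4+8->12  c:2·1+1->3
col: 9 vs 3

buggy=9 correct=3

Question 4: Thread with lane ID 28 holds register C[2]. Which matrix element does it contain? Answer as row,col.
15,0

lane 28: grp=7 (28/4), tig=0 (28%4)
i=2: r=7+8=15, c=0*2+0=0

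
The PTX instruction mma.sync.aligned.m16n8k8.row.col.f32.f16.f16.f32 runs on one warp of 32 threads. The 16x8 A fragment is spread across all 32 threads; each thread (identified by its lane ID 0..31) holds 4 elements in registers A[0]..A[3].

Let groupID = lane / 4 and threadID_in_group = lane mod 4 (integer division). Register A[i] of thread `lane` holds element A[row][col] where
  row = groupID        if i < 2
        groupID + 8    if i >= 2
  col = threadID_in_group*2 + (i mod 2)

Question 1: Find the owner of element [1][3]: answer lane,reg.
r=1→G=1,rhi=0  c=3→T=1,p=1
L=1*4+1=5  i=0*2+1=1

5,1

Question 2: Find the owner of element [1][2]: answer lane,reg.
5,0

r: 1->gid=1,r8=0  c: 2->tid=1,i&1=0
L=1*4+1=5  i=0*2+0=0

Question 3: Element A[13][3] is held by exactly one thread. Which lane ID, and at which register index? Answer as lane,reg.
r=13→G=5,rhi=1  c=3→T=1,p=1
L=5*4+1=21  i=1*2+1=3

21,3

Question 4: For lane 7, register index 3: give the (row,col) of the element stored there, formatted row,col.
L=7->g=7>>2=1, t=7&3=3
[3]->row 1+8=9  col 3·2+1=7

9,7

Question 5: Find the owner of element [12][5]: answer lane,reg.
r: 12->gid=4,r8=1  c: 5->tid=2,i&1=1
L=4*4+2=18  i=1*2+1=3

18,3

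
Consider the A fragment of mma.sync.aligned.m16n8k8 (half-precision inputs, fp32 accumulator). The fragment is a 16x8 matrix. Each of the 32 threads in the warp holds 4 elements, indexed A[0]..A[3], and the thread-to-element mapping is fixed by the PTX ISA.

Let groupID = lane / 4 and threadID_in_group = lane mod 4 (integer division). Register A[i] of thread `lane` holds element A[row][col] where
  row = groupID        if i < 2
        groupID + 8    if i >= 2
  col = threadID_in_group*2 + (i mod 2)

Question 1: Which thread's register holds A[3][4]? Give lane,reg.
14,0

r: 3->gid=3,r8=0  c: 4->tid=2,i&1=0
L=3*4+2=14  i=0*2+0=0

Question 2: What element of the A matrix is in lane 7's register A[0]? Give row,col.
lane 7->7/4=1, 7 mod 4=3
i=0  r:1+0->1  c:2·3+0->6

1,6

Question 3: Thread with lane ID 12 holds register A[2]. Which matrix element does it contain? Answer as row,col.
lane 12: gr=3 (12/4), th=0 (12%4)
i=2: r=3+8=11, c=0*2+0=0

11,0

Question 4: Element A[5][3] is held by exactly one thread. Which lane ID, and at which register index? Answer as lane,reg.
r: 5->gid=5,r8=0  c: 3->tid=1,i&1=1
L=5*4+1=21  i=0*2+1=1

21,1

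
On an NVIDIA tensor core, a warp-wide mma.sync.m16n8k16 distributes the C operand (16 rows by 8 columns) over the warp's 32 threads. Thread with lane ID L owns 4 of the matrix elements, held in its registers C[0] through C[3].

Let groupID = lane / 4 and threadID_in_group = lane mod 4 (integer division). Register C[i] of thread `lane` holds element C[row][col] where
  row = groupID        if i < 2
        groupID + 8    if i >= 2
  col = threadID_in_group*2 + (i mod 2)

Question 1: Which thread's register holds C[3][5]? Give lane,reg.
14,1

r: 3->gid=3,r8=0  c: 5->tid=2,i&1=1
L=3*4+2=14  i=0*2+1=1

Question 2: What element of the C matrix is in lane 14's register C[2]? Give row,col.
L=14→G=14>>2=3, T=14&3=2
[2]→row 3+8=11  col 2·2+0=4

11,4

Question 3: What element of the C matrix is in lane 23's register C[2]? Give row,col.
13,6

L=23⇒gr=23>>2=5, th=23&3=3
[2]⇒row 5+8=13  col 3·2+0=6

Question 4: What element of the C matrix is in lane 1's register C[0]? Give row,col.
0,2

lane 1: grp=0 (1/4), tig=1 (1%4)
i=0: r=0+0=0, c=1*2+0=2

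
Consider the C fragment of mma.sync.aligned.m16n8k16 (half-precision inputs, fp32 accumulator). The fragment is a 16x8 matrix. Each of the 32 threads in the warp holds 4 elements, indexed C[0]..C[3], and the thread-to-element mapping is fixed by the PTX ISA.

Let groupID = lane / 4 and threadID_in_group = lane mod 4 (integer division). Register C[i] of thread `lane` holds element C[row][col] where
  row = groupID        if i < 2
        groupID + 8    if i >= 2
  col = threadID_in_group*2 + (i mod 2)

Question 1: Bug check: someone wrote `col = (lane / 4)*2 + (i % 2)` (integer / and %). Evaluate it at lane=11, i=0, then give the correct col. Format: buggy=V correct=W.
`(lane / 4)*2 + (i % 2)`[11,0]=>4
11: grp=2,tig=3
[0] (2+0,3*2+0) = (2,6)
col: 4 vs 6

buggy=4 correct=6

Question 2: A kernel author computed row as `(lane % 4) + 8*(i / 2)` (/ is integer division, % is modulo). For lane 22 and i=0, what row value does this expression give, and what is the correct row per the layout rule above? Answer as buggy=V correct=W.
buggy=2 correct=5

`(lane % 4) + 8*(i / 2)`[22,0]⇒2
lane 22: gr=5 (22/4), th=2 (22%4)
i=0: r=5+0=5, c=2*2+0=4
row: 2 vs 5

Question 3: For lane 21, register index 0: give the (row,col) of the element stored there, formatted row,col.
5,2

lane 21=>21/4=5, 21 mod 4=1
i=0  r:5+0=>5  c:2·1+0=>2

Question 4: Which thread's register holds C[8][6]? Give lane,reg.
r=8→G=0,rhi=1  c=6→T=3,p=0
L=0*4+3=3  i=1*2+0=2

3,2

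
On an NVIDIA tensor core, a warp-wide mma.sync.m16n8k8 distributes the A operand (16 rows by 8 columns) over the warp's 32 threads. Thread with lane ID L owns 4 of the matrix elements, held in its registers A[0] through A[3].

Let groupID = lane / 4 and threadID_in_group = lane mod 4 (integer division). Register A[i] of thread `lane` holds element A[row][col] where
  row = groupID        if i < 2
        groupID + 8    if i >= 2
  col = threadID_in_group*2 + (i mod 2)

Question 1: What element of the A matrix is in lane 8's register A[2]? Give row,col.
10,0

L=8→G=8>>2=2, T=8&3=0
[2]→row 2+8=10  col 0·2+0=0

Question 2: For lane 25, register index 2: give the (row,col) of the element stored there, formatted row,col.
14,2

lane 25: g=6 (25/4), t=1 (25%4)
i=2: r=6+8=14, c=1*2+0=2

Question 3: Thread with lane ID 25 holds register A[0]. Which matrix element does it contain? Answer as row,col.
L=25->g=25>>2=6, t=25&3=1
[0]->row 6+0=6  col 1·2+0=2

6,2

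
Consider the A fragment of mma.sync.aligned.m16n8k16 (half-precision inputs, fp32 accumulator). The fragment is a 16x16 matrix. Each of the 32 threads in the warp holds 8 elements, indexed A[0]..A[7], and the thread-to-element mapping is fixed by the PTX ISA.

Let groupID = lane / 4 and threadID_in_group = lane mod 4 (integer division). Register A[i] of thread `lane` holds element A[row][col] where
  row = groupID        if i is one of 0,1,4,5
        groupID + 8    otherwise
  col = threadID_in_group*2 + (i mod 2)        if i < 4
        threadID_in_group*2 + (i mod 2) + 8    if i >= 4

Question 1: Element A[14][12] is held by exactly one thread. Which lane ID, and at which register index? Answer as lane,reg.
r=14⇒gr=6,Rb=1  c=12⇒Cb=1,th=2,odd=0
L=6*4+2=26  i=1*4+1*2+0=6

26,6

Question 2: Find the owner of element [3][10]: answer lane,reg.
13,4

r=3→G=3,rhi=0  c=10→chi=1,T=1,p=0
L=3*4+1=13  i=1*4+0*2+0=4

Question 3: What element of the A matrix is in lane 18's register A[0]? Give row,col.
4,4

lane 18: gid=4 (18/4), tid=2 (18%4)
i=0: r=4+0=4, c=2*2+0+0=4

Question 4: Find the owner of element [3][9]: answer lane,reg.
r: 3->gid=3,r8=0  c: 9->c8=1,tid=0,i&1=1
L=3*4+0=12  i=1*4+0*2+1=5

12,5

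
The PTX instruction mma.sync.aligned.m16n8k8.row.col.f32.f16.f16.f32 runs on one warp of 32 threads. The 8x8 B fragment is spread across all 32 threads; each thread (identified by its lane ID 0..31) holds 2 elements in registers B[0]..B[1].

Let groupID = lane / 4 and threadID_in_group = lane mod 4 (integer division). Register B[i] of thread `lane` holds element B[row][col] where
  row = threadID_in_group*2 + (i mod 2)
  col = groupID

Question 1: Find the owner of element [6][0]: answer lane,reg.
3,0

c:0=>grp=0  r:6=>tig=3,lo=0
L=0*4+3=3  i=0=0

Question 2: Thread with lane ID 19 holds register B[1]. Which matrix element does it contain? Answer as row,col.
7,4

lane 19: G=4 (19/4), T=3 (19%4)
i=1: r=3*2+1=7, c=G=4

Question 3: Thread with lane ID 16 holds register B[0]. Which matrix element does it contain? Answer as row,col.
lane 16→16/4=4, 16 mod 4=0
i=0  r:2·0+0→0  c:4

0,4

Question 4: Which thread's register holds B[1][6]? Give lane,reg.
24,1

c:6=>grp=6  r:1=>tig=0,lo=1
L=6*4+0=24  i=1=1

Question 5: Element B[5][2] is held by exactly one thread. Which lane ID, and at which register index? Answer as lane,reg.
c: 2->gid=2  r: 5->tid=2,i&1=1
L=2*4+2=10  i=1=1

10,1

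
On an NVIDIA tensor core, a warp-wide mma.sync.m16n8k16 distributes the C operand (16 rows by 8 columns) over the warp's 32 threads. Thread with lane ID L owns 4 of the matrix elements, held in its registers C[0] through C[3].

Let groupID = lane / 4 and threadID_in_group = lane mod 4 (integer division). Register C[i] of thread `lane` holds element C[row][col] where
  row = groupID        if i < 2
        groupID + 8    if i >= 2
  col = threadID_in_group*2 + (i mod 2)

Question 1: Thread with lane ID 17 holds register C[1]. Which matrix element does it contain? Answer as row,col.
4,3

lane 17->17/4=4, 17 mod 4=1
i=1  r:4+0->4  c:2·1+1->3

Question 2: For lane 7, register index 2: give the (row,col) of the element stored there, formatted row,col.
L=7⇒gr=7>>2=1, th=7&3=3
[2]⇒row 1+8=9  col 3·2+0=6

9,6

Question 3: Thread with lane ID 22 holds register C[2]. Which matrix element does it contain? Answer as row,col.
lane 22: G=5 (22/4), T=2 (22%4)
i=2: r=5+8=13, c=2*2+0=4

13,4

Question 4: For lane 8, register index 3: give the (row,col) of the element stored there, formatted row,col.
10,1

lane 8: gid=2 (8/4), tid=0 (8%4)
i=3: r=2+8=10, c=0*2+1=1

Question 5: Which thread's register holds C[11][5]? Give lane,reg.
r=11⇒gr=3,Rb=1  c=5⇒th=2,odd=1
L=3*4+2=14  i=1*2+1=3

14,3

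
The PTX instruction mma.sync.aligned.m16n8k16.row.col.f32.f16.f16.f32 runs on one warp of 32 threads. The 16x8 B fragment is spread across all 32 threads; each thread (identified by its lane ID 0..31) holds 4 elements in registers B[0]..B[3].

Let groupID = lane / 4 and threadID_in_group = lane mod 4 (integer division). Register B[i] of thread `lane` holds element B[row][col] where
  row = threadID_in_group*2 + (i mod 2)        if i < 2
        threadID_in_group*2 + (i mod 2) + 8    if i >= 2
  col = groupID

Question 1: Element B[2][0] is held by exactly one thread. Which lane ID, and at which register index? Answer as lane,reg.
1,0

c=0->g=0  r=2->rb=0,t=1,b0=0
L=0*4+1=1  i=0*2+0=0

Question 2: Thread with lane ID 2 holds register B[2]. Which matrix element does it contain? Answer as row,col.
L=2⇒gr=2>>2=0, th=2&3=2
[2]⇒row 2·2+0+8=12  col gr=0

12,0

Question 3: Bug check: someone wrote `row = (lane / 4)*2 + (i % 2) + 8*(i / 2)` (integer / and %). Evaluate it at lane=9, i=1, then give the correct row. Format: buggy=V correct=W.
buggy=5 correct=3

`(lane / 4)*2 + (i % 2) + 8*(i / 2)`[9,1]->5
lane 9: g=2 (9/4), t=1 (9%4)
i=1: r=1*2+1+0=3, c=g=2
row: 5 vs 3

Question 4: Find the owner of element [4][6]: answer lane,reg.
26,0

c=6→G=6  r=4→rhi=0,T=2,p=0
L=6*4+2=26  i=0*2+0=0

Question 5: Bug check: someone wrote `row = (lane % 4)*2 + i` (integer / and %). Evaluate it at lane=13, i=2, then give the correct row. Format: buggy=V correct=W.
`(lane % 4)*2 + i`[13,2]→4
13: G=3,T=1
[2] (1*2+0+8,3) = (10,3)
row: 4 vs 10

buggy=4 correct=10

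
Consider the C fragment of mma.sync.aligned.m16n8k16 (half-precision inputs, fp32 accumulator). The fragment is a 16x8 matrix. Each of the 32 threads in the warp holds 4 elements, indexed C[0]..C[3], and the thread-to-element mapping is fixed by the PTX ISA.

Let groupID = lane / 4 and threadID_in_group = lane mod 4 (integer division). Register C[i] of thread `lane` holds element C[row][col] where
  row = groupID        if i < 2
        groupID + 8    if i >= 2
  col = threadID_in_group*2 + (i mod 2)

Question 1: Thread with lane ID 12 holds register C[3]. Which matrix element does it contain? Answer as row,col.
11,1

lane 12: G=3 (12/4), T=0 (12%4)
i=3: r=3+8=11, c=0*2+1=1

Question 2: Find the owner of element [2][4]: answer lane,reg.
r=2→G=2,rhi=0  c=4→T=2,p=0
L=2*4+2=10  i=0*2+0=0

10,0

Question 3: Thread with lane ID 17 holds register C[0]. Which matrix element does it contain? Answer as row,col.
lane 17: g=4 (17/4), t=1 (17%4)
i=0: r=4+0=4, c=1*2+0=2

4,2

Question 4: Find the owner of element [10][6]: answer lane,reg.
r: 10->gid=2,r8=1  c: 6->tid=3,i&1=0
L=2*4+3=11  i=1*2+0=2

11,2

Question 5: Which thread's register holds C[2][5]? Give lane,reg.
r: 2->gid=2,r8=0  c: 5->tid=2,i&1=1
L=2*4+2=10  i=0*2+1=1

10,1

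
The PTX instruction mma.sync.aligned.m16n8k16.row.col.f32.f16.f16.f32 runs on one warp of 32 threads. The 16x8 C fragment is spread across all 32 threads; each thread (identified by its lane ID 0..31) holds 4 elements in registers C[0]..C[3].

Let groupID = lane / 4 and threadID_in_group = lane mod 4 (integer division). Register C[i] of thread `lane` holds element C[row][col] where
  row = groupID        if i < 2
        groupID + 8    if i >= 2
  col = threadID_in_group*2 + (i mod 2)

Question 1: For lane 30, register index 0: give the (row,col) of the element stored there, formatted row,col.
lane 30⇒30/4=7, 30 mod 4=2
i=0  r:7+0⇒7  c:2·2+0⇒4

7,4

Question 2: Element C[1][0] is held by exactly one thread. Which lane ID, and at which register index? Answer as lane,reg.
4,0

r=1->g=1,rb=0  c=0->t=0,b0=0
L=1*4+0=4  i=0*2+0=0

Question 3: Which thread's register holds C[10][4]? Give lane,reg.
r=10⇒gr=2,Rb=1  c=4⇒th=2,odd=0
L=2*4+2=10  i=1*2+0=2

10,2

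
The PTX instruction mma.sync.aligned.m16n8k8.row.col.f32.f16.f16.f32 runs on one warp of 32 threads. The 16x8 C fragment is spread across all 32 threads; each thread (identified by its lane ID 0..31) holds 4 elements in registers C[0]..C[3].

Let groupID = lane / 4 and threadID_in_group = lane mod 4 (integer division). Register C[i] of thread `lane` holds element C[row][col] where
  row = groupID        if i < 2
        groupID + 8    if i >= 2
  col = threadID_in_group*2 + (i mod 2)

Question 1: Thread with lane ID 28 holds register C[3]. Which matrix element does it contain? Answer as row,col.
15,1

L=28=>grp=28>>2=7, tig=28&3=0
[3]=>row 7+8=15  col 0·2+1=1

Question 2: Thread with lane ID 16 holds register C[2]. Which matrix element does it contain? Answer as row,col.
16: gr=4,th=0
[2] (4+8,0*2+0) = (12,0)

12,0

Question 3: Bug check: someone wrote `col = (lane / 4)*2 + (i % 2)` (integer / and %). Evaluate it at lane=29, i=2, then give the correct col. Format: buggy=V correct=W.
buggy=14 correct=2

`(lane / 4)*2 + (i % 2)`[29,2]->14
29: g=7,t=1
[2] (7+8,1*2+0) = (15,2)
col: 14 vs 2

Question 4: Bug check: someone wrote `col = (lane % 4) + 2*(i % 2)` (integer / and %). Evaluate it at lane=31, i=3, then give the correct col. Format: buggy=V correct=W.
buggy=5 correct=7

`(lane % 4) + 2*(i % 2)`[31,3]->5
lane 31: gid=7 (31/4), tid=3 (31%4)
i=3: r=7+8=15, c=3*2+1=7
col: 5 vs 7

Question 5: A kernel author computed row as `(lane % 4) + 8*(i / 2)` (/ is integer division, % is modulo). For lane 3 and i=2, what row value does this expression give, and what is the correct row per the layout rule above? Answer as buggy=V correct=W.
`(lane % 4) + 8*(i / 2)`[3,2]⇒11
3: gr=0,th=3
[2] (0+8,3*2+0) = (8,6)
row: 11 vs 8

buggy=11 correct=8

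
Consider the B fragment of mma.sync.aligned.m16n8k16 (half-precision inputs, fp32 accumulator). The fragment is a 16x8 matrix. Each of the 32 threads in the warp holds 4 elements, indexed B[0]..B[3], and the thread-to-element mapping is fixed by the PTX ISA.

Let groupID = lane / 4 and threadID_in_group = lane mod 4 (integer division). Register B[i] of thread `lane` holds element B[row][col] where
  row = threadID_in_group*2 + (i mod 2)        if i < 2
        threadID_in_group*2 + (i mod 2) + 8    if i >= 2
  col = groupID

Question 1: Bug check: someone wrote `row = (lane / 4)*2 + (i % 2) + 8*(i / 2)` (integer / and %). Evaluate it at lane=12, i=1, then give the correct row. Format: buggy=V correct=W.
`(lane / 4)*2 + (i % 2) + 8*(i / 2)`[12,1]=>7
L=12=>grp=12>>2=3, tig=12&3=0
[1]=>row 0·2+1+0=1  col grp=3
row: 7 vs 1

buggy=7 correct=1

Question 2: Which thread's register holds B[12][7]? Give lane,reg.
c:7=>grp=7  r:12=>rB=1,tig=2,lo=0
L=7*4+2=30  i=1*2+0=2

30,2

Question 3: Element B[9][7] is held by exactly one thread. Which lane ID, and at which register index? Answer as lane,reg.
28,3

c=7⇒gr=7  r=9⇒Rb=1,th=0,odd=1
L=7*4+0=28  i=1*2+1=3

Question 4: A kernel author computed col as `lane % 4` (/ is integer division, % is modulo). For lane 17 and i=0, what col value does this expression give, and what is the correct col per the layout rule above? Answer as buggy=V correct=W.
buggy=1 correct=4

`lane % 4`[17,0]->1
17: gid=4,tid=1
[0] (1*2+0+0,4) = (2,4)
col: 1 vs 4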